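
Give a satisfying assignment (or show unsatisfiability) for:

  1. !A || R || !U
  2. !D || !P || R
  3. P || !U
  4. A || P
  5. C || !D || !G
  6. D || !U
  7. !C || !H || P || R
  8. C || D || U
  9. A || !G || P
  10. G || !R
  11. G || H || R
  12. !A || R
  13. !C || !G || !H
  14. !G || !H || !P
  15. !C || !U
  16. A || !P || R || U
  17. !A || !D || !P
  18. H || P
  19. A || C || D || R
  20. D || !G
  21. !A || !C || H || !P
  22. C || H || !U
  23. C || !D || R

Set U = False.
Set H = False.
  then (H || P) forces P = True.
Set C = True.
  then (!A || !C || H || !P) forces A = False.
  then (A || !P || R || U) forces R = True.
  then (G || !R) forces G = True.
  then (D || !G) forces D = True.
All clauses satisfied.

U = False, H = False, P = True, C = True, G = True, D = True, A = False, R = True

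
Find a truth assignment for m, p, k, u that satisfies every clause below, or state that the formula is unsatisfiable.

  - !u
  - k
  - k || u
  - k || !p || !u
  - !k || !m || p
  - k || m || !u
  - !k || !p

m = False; p = False; k = True; u = False

Unit clause (!u) forces u = False.
Unit clause (k) forces k = True.
In (!k || !p) only !p is left, so p = False.
In (!k || !m || p) only !m is left, so m = False.
All clauses satisfied.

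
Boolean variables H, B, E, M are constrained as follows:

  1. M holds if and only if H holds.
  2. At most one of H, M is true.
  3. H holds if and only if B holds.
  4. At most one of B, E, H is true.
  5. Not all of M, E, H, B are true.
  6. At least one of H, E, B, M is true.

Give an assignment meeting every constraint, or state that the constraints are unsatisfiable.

H = False; B = False; E = True; M = False

  (1) M=F, H=F — same ✓
  (2) {H, M}: 0 true — at most one ✓
  (3) H=F, B=F — same ✓
  (4) {B, E, H}: 1 true — at most one ✓
  (5) {M, E, H, B}: 1/4 true — not all ✓
  (6) {H, E, B, M}: 1 true — at least one ✓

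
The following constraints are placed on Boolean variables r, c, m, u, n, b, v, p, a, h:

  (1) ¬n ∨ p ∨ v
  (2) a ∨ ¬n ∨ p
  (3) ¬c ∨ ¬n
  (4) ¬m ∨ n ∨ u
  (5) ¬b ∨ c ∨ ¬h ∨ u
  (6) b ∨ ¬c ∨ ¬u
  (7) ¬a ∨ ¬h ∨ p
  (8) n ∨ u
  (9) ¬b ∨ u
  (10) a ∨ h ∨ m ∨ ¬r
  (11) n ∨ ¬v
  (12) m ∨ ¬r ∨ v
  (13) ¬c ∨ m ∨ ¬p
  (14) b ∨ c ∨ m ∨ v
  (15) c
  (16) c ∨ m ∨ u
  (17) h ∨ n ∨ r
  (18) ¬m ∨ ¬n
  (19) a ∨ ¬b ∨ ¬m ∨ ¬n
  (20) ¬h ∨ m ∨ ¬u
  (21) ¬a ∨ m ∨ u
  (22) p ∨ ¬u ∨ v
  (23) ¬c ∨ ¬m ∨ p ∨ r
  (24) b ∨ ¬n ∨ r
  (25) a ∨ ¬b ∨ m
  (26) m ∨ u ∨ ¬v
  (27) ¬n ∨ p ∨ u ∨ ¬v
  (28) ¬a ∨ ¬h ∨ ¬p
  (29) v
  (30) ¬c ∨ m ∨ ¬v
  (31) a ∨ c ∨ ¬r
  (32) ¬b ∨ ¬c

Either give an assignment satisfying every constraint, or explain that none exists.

Case v = True:
  (n ∨ ¬v) forces n = True.
  (¬c ∨ ¬n) forces c = False.
  Clause (c) is falsified — contradiction.
Case v = False:
  Clause (v) is falsified — contradiction.
Both cases fail, so the formula is unsatisfiable.

UNSATISFIABLE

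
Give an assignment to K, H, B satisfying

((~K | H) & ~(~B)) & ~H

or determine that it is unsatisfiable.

K = False, H = False, B = True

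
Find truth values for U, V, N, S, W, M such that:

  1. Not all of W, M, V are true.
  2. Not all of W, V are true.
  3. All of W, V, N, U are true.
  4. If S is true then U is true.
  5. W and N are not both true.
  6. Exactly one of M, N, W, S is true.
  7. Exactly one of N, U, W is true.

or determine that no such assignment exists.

The formula is unsatisfiable.

Case U = True:
  (3) forces W = True.
  Constraint (7) is violated (U=T, W=T) — contradiction.
Case U = False:
  Constraint (3) is violated (U=F) — contradiction.
Both cases fail — unsatisfiable.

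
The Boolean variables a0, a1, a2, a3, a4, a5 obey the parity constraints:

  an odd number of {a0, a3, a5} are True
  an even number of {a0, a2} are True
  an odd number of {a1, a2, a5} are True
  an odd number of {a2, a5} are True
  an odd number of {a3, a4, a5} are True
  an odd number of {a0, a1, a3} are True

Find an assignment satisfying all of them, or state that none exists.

a0: True; a1: False; a2: True; a3: False; a4: True; a5: False

{a0, a3, a5}: 1 true → odd ✓
{a0, a2}: 2 true → even ✓
{a1, a2, a5}: 1 true → odd ✓
{a2, a5}: 1 true → odd ✓
{a3, a4, a5}: 1 true → odd ✓
{a0, a1, a3}: 1 true → odd ✓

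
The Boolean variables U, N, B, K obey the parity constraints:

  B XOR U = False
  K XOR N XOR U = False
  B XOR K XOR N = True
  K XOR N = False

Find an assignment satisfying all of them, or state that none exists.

Adding constraints 1, 2, 3 mod 2: every variable appears an even number of times on the left, so the left side is 0.
But the right sides sum to 1 (mod 2). 0 ≠ 1 — the system is inconsistent.

No satisfying assignment exists.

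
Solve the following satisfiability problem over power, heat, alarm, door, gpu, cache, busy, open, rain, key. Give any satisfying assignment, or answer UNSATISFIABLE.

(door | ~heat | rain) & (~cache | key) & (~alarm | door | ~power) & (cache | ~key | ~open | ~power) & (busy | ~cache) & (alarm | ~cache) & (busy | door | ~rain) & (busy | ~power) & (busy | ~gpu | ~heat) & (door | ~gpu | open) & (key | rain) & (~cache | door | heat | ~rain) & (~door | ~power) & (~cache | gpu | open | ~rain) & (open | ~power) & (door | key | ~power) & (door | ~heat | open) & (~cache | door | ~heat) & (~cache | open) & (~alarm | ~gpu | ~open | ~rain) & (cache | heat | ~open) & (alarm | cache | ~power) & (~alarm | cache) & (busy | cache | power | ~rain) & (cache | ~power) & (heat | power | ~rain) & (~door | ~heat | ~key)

power = False; heat = True; alarm = False; door = True; gpu = True; cache = False; busy = True; open = False; rain = True; key = False

Set power = False.
Set heat = True.
Set alarm = False.
  then (alarm | ~cache) forces cache = False.
Set door = True.
  then (~door | ~heat | ~key) forces key = False.
  then (key | rain) forces rain = True.
  then (busy | cache | power | ~rain) forces busy = True.
Set gpu = True.
Set open = False.
All clauses satisfied.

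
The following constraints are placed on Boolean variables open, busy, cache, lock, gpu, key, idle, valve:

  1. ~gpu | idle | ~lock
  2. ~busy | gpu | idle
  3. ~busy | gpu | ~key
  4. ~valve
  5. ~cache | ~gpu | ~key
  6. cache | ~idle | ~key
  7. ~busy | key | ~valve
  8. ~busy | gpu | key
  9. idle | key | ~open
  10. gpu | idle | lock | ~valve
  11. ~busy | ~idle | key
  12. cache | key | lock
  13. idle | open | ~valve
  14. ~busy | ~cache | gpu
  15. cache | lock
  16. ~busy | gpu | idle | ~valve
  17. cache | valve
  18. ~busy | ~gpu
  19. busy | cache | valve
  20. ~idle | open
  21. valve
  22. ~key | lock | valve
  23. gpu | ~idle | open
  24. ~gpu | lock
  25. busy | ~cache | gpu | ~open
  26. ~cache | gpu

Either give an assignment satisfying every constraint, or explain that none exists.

Case valve = True:
  Clause (~valve) is falsified — contradiction.
Case valve = False:
  Clause (valve) is falsified — contradiction.
Both cases fail, so the formula is unsatisfiable.

Unsatisfiable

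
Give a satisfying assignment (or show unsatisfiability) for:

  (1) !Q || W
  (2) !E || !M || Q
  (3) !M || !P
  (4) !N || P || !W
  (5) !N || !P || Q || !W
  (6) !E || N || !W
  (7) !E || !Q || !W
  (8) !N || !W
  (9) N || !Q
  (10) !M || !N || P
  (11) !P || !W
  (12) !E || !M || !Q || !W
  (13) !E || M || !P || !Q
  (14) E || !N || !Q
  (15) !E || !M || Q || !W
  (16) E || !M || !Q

Set P = False.
Try Q = True:
  (!Q || W) forces W = True.
  (!N || P || !W) forces N = False.
  clause (N || !Q) is falsified — backtrack.
So Q = False.
Set W = False.
Set E = False.
Set M = False.
Set N = False.
All clauses satisfied.

P=F, Q=F, W=F, E=F, M=F, N=F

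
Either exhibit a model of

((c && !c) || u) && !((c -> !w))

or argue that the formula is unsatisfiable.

w: True, c: True, u: True

  (c && !c) || u = True
    c && !c = False
      !c = False
  !((c -> !w)) = True
    c -> !w = False
      !w = False
Both conjuncts True, so the formula holds.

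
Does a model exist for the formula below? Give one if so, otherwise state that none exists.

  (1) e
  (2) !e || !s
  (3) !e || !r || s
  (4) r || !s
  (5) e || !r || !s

r = False, s = False, e = True

Unit clause (e) forces e = True.
In (!e || !s) only !s is left, so s = False.
In (!e || !r || s) only !r is left, so r = False.
Check each clause:
  (e): e holds.
  (!e || !s): !s holds.
  (!e || !r || s): !r holds.
  (r || !s): !s holds.
  (e || !r || !s): e holds.
All clauses satisfied.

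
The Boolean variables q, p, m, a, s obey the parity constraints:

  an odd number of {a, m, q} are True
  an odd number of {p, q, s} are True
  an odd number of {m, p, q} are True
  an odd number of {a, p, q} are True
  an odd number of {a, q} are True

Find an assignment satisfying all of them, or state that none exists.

q = True, p = False, m = False, a = False, s = False

{a, m, q}: 1 true → odd ✓
{p, q, s}: 1 true → odd ✓
{m, p, q}: 1 true → odd ✓
{a, p, q}: 1 true → odd ✓
{a, q}: 1 true → odd ✓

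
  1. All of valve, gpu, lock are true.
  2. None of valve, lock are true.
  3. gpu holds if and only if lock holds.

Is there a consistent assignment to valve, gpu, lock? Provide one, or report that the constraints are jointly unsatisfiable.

Case valve = True:
  Constraint (2) is violated (valve=T) — contradiction.
Case valve = False:
  Constraint (1) is violated (valve=F) — contradiction.
Both cases fail — unsatisfiable.

UNSATISFIABLE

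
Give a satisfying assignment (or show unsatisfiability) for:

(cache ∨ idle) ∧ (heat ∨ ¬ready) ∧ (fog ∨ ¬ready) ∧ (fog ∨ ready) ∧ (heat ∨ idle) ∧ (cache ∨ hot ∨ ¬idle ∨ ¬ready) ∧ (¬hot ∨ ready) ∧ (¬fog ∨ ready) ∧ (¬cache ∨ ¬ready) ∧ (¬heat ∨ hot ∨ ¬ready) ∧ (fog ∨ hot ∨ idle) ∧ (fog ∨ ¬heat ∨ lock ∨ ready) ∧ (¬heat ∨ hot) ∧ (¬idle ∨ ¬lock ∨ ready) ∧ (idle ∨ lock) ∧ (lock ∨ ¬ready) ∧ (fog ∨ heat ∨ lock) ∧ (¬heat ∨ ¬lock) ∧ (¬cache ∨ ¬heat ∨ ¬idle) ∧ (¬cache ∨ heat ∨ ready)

Unsatisfiable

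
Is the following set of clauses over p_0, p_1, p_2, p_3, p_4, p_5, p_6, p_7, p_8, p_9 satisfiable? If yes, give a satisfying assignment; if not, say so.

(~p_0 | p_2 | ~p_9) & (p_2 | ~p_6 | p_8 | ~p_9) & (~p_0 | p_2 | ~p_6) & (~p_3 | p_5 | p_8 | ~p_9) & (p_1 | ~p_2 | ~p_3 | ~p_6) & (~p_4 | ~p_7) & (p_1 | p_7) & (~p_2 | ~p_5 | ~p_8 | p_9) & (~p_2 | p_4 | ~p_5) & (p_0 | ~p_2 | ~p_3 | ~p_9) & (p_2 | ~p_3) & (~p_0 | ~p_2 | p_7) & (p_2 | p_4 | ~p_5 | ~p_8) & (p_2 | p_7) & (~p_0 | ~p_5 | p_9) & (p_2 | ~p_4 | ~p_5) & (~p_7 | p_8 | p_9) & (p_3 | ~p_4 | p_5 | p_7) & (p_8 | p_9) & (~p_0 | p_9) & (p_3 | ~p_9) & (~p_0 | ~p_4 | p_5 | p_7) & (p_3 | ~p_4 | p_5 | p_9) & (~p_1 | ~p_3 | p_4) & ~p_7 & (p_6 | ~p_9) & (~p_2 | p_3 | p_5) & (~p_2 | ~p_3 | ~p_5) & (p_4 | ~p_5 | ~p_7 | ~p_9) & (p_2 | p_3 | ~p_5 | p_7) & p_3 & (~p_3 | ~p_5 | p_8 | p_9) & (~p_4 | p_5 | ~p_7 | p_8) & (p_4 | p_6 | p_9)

p_0 = False; p_1 = True; p_2 = True; p_3 = True; p_4 = True; p_5 = False; p_6 = True; p_7 = False; p_8 = True; p_9 = False

Unit clause (~p_7) forces p_7 = False.
Unit clause (p_3) forces p_3 = True.
In (p_1 | p_7) only p_1 is left, so p_1 = True.
In (p_2 | ~p_3) only p_2 is left, so p_2 = True.
In (~p_0 | ~p_2 | p_7) only ~p_0 is left, so p_0 = False.
In (~p_1 | ~p_3 | p_4) only p_4 is left, so p_4 = True.
In (~p_2 | ~p_3 | ~p_5) only ~p_5 is left, so p_5 = False.
In (p_0 | ~p_2 | ~p_3 | ~p_9) only ~p_9 is left, so p_9 = False.
In (p_8 | p_9) only p_8 is left, so p_8 = True.
Set p_6 = True.
All clauses satisfied.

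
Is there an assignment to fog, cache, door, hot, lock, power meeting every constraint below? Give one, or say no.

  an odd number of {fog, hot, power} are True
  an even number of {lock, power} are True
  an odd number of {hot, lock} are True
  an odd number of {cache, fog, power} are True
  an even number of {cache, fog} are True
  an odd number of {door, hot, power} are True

fog = False; cache = False; door = False; hot = False; lock = True; power = True

{fog, hot, power}: 1 true → odd ✓
{lock, power}: 2 true → even ✓
{hot, lock}: 1 true → odd ✓
{cache, fog, power}: 1 true → odd ✓
{cache, fog}: 0 true → even ✓
{door, hot, power}: 1 true → odd ✓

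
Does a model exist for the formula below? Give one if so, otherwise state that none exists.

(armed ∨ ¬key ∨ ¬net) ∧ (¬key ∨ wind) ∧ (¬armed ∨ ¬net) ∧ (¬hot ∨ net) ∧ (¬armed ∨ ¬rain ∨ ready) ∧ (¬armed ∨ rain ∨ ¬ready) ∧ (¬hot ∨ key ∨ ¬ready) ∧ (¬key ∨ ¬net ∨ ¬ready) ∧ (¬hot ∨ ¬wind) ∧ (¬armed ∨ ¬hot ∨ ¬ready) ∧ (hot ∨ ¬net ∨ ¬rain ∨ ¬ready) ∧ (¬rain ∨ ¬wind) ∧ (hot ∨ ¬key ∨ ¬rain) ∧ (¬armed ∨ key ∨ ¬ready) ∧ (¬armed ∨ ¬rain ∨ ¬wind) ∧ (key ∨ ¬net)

Try hot = True:
  (¬hot ∨ net) forces net = True.
  (¬armed ∨ ¬net) forces armed = False.
  (armed ∨ ¬key ∨ ¬net) forces key = False.
  clause (key ∨ ¬net) is falsified — backtrack.
So hot = False.
Set net = False.
Set key = False.
Set wind = False.
Set ready = False.
Set armed = False.
Set rain = False.
All clauses satisfied.

hot = False; net = False; key = False; wind = False; ready = False; armed = False; rain = False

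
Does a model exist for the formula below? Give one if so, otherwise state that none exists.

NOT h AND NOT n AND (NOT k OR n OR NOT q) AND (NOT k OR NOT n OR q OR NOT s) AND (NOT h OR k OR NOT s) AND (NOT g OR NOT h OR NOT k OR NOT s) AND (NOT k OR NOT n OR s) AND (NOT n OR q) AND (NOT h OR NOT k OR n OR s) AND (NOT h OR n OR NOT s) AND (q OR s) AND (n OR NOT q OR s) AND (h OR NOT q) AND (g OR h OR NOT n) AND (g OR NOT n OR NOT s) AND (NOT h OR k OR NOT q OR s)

Unit clause (NOT h) forces h = False.
Unit clause (NOT n) forces n = False.
In (h OR NOT q) only NOT q is left, so q = False.
In (q OR s) only s is left, so s = True.
Set g = False.
Set k = False.
All clauses satisfied.

g = False; h = False; s = True; k = False; n = False; q = False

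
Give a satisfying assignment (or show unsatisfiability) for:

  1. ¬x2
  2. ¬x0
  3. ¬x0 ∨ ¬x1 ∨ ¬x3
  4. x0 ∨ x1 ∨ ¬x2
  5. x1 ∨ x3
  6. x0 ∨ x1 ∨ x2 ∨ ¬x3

Unit clause (¬x2) forces x2 = False.
Unit clause (¬x0) forces x0 = False.
Try x1 = False:
  (x1 ∨ x3) forces x3 = True.
  clause (x0 ∨ x1 ∨ x2 ∨ ¬x3) is falsified — backtrack.
So x1 = True.
Set x3 = False.
Check each clause:
  (¬x2): ¬x2 holds.
  (¬x0): ¬x0 holds.
  (¬x0 ∨ ¬x1 ∨ ¬x3): ¬x0 holds.
  (x0 ∨ x1 ∨ ¬x2): x1 holds.
  (x1 ∨ x3): x1 holds.
  (x0 ∨ x1 ∨ x2 ∨ ¬x3): x1 holds.
All clauses satisfied.

x0=F; x1=T; x2=F; x3=F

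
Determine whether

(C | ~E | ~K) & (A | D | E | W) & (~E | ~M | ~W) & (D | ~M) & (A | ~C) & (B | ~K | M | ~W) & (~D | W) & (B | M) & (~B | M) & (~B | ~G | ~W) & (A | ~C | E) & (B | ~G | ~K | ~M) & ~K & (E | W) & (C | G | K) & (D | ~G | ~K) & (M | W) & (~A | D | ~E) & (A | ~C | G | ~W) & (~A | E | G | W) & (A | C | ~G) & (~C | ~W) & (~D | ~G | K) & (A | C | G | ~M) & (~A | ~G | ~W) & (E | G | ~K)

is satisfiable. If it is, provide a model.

Unsatisfiable — no assignment works.

Case D = True:
  (~D | W) forces W = True.
  (~K) forces K = False.
  (~C | ~W) forces C = False.
  (C | G | K) forces G = True.
  Clause (~D | ~G | K) is falsified — contradiction.
Case D = False:
  (D | ~M) forces M = False.
  (B | M) forces B = True.
  Clause (~B | M) is falsified — contradiction.
Both cases fail, so the formula is unsatisfiable.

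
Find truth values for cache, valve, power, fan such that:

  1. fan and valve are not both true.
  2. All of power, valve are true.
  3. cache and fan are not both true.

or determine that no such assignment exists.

cache: True, valve: True, power: True, fan: False

  (1) fan=F, valve=T — not both ✓
  (2) {power, valve}: all 2 true ✓
  (3) cache=T, fan=F — not both ✓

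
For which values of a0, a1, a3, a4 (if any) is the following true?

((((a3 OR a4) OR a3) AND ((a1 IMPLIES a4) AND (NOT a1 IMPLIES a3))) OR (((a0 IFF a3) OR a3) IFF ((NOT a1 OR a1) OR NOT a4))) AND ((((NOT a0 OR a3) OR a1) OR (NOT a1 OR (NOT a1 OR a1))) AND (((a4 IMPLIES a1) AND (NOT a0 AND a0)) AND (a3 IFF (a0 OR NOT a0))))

Case a0 = True: the conjunct NOT a0 is False.
Case a0 = False: the conjunct a0 is False.
Both cases fail — unsatisfiable.

No satisfying assignment exists.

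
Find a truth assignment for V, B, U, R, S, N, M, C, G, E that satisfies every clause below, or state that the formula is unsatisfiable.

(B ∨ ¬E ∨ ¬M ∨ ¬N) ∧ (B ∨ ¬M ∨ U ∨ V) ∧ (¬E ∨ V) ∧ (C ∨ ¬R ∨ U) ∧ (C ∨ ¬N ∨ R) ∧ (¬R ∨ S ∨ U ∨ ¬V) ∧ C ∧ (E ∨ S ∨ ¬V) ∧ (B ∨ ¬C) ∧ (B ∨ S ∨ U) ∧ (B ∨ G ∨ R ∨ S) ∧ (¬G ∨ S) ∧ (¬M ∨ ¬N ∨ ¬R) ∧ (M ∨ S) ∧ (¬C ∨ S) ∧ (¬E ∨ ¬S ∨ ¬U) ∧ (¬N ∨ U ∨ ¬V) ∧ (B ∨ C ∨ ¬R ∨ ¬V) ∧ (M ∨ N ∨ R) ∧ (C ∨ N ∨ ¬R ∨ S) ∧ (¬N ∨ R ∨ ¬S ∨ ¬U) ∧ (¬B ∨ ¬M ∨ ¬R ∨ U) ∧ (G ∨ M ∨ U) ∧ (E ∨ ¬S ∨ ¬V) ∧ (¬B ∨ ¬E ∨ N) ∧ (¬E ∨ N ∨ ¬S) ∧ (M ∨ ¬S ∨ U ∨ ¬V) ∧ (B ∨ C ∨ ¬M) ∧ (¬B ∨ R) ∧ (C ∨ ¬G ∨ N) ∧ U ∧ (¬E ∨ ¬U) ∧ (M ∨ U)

V = False; B = True; U = True; R = True; S = True; N = False; M = False; C = True; G = False; E = False

Unit clause (C) forces C = True.
In (B ∨ ¬C) only B is left, so B = True.
In (¬C ∨ S) only S is left, so S = True.
In (¬B ∨ R) only R is left, so R = True.
Unit clause (U) forces U = True.
In (¬E ∨ ¬U) only ¬E is left, so E = False.
In (E ∨ ¬S ∨ ¬V) only ¬V is left, so V = False.
Set N = False.
Set M = False.
Set G = False.
All clauses satisfied.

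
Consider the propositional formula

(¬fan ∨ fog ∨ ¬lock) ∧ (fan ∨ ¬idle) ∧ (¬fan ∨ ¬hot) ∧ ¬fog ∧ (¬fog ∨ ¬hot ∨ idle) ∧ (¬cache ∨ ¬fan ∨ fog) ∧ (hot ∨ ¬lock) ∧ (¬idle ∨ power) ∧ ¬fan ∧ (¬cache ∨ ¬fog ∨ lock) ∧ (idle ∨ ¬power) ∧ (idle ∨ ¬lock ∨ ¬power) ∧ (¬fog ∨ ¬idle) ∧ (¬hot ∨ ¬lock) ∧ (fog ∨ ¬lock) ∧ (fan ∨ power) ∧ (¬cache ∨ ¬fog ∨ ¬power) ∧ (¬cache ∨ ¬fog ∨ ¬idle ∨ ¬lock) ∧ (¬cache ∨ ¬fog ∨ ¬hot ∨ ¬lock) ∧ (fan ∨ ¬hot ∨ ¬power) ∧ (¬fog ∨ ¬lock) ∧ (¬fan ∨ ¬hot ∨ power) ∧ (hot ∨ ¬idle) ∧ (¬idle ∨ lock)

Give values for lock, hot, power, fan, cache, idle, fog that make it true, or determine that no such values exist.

The formula is unsatisfiable.

Case fan = True:
  Clause (¬fan) is falsified — contradiction.
Case fan = False:
  (fan ∨ ¬idle) forces idle = False.
  (¬fog) forces fog = False.
  (idle ∨ ¬power) forces power = False.
  Clause (fan ∨ power) is falsified — contradiction.
Both cases fail, so the formula is unsatisfiable.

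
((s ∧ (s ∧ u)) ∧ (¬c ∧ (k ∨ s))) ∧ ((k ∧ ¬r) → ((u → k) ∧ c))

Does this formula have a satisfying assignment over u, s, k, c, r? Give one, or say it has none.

u = True, s = True, k = False, c = False, r = False

  (s ∧ (s ∧ u)) ∧ (¬c ∧ (k ∨ s)) = True
    s ∧ (s ∧ u) = True
      s ∧ u = True
    ¬c ∧ (k ∨ s) = True
      ¬c = True
      k ∨ s = True
  (k ∧ ¬r) → ((u → k) ∧ c) = True
    k ∧ ¬r = False
      ¬r = True
    (u → k) ∧ c = False
      u → k = False
Both conjuncts True, so the formula holds.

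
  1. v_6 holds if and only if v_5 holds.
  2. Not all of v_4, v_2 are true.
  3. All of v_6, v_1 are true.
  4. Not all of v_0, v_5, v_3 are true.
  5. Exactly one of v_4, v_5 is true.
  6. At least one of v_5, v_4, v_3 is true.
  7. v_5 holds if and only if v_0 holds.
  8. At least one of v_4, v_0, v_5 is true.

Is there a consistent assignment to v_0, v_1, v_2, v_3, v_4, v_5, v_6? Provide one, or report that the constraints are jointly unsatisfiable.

v_0 = True, v_1 = True, v_2 = True, v_3 = False, v_4 = False, v_5 = True, v_6 = True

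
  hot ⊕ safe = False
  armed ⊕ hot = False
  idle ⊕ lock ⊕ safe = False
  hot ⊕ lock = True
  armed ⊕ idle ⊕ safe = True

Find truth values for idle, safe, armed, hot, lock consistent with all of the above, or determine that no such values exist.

idle=T, safe=F, armed=F, hot=F, lock=T

hot ⊕ safe = F ⊕ F = False ✓
armed ⊕ hot = F ⊕ F = False ✓
idle ⊕ lock ⊕ safe = T ⊕ T ⊕ F = False ✓
hot ⊕ lock = F ⊕ T = True ✓
armed ⊕ idle ⊕ safe = F ⊕ T ⊕ F = True ✓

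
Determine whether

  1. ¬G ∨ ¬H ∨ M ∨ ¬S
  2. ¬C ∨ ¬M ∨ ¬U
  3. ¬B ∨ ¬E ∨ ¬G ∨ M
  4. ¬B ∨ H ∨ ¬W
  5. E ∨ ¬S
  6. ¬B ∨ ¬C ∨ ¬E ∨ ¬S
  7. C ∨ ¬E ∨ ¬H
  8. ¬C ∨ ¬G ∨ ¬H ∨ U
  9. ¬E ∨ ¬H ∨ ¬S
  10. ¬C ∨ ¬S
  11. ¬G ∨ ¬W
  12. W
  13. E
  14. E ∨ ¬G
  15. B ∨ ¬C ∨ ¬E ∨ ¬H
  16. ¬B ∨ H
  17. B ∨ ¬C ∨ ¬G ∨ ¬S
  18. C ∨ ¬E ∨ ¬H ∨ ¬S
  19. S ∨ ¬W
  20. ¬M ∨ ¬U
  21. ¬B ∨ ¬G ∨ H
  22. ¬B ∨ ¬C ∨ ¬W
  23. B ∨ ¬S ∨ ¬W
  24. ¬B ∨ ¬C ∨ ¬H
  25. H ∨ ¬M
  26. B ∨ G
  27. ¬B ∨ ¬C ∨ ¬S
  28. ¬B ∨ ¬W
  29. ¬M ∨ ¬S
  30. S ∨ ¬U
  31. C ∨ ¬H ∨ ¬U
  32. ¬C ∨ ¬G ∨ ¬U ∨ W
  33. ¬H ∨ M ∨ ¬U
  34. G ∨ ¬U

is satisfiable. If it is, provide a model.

UNSATISFIABLE

Case B = True:
  (W) forces W = True.
  Clause (¬B ∨ ¬W) is falsified — contradiction.
Case B = False:
  (W) forces W = True.
  (¬G ∨ ¬W) forces G = False.
  Clause (B ∨ G) is falsified — contradiction.
Both cases fail, so the formula is unsatisfiable.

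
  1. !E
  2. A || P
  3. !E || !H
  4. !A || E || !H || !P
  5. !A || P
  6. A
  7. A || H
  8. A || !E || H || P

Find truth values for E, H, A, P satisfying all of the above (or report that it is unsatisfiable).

Unit clause (!E) forces E = False.
Unit clause (A) forces A = True.
In (!A || P) only P is left, so P = True.
In (!A || E || !H || !P) only !H is left, so H = False.
Check each clause:
  (!E): !E holds.
  (A || P): A holds.
  (!E || !H): !E holds.
  (!A || E || !H || !P): !H holds.
  (!A || P): P holds.
  (A): A holds.
  (A || H): A holds.
  (A || !E || H || P): A holds.
All clauses satisfied.

E = False, H = False, A = True, P = True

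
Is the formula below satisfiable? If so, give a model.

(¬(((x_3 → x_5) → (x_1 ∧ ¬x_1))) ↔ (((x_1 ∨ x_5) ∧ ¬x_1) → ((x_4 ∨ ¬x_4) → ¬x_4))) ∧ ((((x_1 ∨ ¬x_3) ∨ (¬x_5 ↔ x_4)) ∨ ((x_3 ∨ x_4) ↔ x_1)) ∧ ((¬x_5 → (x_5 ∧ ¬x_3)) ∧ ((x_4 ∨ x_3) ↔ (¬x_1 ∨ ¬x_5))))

x_1 = False; x_3 = True; x_4 = False; x_5 = True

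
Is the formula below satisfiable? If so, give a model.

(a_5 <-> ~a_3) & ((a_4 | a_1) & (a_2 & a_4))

a_1: True, a_2: True, a_3: True, a_4: True, a_5: False

  a_5 <-> ~a_3 = True
    ~a_3 = False
  (a_4 | a_1) & (a_2 & a_4) = True
    a_4 | a_1 = True
    a_2 & a_4 = True
Both conjuncts True, so the formula holds.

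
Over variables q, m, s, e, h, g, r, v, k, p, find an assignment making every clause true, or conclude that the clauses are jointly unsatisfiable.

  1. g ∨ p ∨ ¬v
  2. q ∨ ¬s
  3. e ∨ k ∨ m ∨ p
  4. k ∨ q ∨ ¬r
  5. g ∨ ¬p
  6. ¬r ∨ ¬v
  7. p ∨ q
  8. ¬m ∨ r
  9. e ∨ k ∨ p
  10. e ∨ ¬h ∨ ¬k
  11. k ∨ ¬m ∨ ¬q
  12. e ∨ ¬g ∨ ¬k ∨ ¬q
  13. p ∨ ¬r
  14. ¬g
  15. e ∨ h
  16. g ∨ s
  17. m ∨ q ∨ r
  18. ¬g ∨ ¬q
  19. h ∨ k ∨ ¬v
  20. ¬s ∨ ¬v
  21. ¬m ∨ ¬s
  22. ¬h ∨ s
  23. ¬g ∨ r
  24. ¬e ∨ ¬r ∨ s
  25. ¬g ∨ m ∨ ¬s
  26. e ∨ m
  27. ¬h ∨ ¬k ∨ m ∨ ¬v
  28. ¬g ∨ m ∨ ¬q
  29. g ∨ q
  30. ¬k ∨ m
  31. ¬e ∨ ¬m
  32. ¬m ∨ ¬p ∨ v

q: True; m: False; s: True; e: True; h: True; g: False; r: False; v: False; k: False; p: False

Unit clause (¬g) forces g = False.
In (g ∨ s) only s is left, so s = True.
In (¬s ∨ ¬v) only ¬v is left, so v = False.
In (¬m ∨ ¬s) only ¬m is left, so m = False.
In (e ∨ m) only e is left, so e = True.
In (g ∨ q) only q is left, so q = True.
In (¬k ∨ m) only ¬k is left, so k = False.
In (g ∨ ¬p) only ¬p is left, so p = False.
In (p ∨ ¬r) only ¬r is left, so r = False.
Set h = True.
All clauses satisfied.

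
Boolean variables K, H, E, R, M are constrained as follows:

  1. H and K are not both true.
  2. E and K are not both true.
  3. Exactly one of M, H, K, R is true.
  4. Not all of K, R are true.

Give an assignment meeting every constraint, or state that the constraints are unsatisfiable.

K: False; H: True; E: True; R: False; M: False

  (1) H=T, K=F — not both ✓
  (2) E=T, K=F — not both ✓
  (3) {M, H, K, R}: 1 true — exactly one ✓
  (4) {K, R}: 0/2 true — not all ✓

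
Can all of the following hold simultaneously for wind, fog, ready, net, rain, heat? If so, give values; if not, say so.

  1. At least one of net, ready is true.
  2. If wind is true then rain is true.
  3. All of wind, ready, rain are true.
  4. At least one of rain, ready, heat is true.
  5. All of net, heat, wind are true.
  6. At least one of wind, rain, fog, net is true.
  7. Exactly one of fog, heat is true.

wind = True, fog = False, ready = True, net = True, rain = True, heat = True

  (1) {net, ready}: 2 true — at least one ✓
  (2) wind=T ⇒ rain: T ✓
  (3) {wind, ready, rain}: all 3 true ✓
  (4) {rain, ready, heat}: 3 true — at least one ✓
  (5) {net, heat, wind}: all 3 true ✓
  (6) {wind, rain, fog, net}: 3 true — at least one ✓
  (7) {fog, heat}: 1 true — exactly one ✓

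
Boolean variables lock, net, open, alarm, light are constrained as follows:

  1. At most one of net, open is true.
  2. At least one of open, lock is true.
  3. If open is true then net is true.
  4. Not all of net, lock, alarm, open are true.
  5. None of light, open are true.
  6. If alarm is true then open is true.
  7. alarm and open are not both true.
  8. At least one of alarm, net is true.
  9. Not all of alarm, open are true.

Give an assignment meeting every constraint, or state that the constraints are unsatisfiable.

lock = True, net = True, open = False, alarm = False, light = False

  (1) {net, open}: 1 true — at most one ✓
  (2) {open, lock}: 1 true — at least one ✓
  (3) open=F ⇒ net: vacuous ✓
  (4) {net, lock, alarm, open}: 2/4 true — not all ✓
  (5) {light, open}: 0 true — none ✓
  (6) alarm=F ⇒ open: vacuous ✓
  (7) alarm=F, open=F — not both ✓
  (8) {alarm, net}: 1 true — at least one ✓
  (9) {alarm, open}: 0/2 true — not all ✓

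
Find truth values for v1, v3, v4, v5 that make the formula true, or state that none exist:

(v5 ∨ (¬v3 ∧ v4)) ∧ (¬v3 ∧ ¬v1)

v1=F; v3=F; v4=F; v5=T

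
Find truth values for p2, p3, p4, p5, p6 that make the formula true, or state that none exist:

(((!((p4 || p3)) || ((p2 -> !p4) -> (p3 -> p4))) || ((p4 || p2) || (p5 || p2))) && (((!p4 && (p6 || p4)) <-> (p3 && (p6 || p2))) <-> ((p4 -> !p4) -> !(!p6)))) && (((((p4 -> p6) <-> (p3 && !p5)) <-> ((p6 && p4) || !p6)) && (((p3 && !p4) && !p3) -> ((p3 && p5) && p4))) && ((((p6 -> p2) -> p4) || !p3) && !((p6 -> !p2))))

Case p2 = True: the formula simplifies to (((!p4 && (p6 || p4)) <-> p3) <-> ((p4 -> !p4) -> !(!p6))) && (((((p4 -> p6) <-> (p3 && !p5)) <-> ((p6 && p4) || !p6)) && (((p3 && !p4) && !p3) -> ((p3 && p5) && p4))) && ((p4 || !p3) && !(!p6))).
  p6 = True: simplifies to (!p4 <-> p3) && ((((p3 && !p5) <-> p4) && (((p3 && !p4) && !p3) -> ((p3 && p5) && p4))) && (p4 || !p3)).
    p3 = True: simplifies to !p4 && ((!p5 <-> p4) && p4).
      p4 = True: the conjunct !p4 is False.
      p4 = False: the conjunct p4 is False.
    p3 = False: simplifies to p4 && !p4.
      p4 = True: the conjunct !p4 is False.
      p4 = False: the conjunct p4 is False.
  p6 = False: the conjunct !(!p6) becomes !(!False) = False.
Case p2 = False: the conjunct !((p6 -> !p2)) becomes !((p6 -> True)) = False.
Both cases fail — unsatisfiable.

Unsatisfiable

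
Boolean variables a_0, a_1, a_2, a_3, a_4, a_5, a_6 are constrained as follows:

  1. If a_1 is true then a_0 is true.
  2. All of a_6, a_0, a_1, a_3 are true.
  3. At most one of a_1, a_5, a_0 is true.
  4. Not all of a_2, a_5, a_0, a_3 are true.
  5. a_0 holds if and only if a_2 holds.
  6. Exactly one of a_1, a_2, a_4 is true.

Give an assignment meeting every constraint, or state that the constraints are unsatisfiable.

The formula is unsatisfiable.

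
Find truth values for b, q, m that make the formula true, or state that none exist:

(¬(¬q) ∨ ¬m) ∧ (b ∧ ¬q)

b=T, q=F, m=F

  ¬(¬q) ∨ ¬m = True
    ¬(¬q) = False
      ¬q = True
    ¬m = True
  b ∧ ¬q = True
    ¬q = True
Both conjuncts True, so the formula holds.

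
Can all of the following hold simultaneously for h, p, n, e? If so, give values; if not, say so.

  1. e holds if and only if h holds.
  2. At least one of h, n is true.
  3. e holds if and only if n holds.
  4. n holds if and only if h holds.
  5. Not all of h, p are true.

h: True, p: False, n: True, e: True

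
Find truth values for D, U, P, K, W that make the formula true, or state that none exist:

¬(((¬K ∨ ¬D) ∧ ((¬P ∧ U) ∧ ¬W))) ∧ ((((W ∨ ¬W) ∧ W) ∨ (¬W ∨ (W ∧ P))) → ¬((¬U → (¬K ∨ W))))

D = True; U = False; P = True; K = True; W = False

  ¬(((¬K ∨ ¬D) ∧ ((¬P ∧ U) ∧ ¬W))) = True
    (¬K ∨ ¬D) ∧ ((¬P ∧ U) ∧ ¬W) = False
      ¬K ∨ ¬D = False
        ¬K = False
        ¬D = False
      (¬P ∧ U) ∧ ¬W = False
        ¬P ∧ U = False
          ¬P = False
        ¬W = True
  (((W ∨ ¬W) ∧ W) ∨ (¬W ∨ (W ∧ P))) → ¬((¬U → (¬K ∨ W))) = True
    ((W ∨ ¬W) ∧ W) ∨ (¬W ∨ (W ∧ P)) = True
      (W ∨ ¬W) ∧ W = False
        W ∨ ¬W = True
          ¬W = True
      ¬W ∨ (W ∧ P) = True
        ¬W = True
        W ∧ P = False
    ¬((¬U → (¬K ∨ W))) = True
      ¬U → (¬K ∨ W) = False
        ¬U = True
        ¬K ∨ W = False
          ¬K = False
Both conjuncts True, so the formula holds.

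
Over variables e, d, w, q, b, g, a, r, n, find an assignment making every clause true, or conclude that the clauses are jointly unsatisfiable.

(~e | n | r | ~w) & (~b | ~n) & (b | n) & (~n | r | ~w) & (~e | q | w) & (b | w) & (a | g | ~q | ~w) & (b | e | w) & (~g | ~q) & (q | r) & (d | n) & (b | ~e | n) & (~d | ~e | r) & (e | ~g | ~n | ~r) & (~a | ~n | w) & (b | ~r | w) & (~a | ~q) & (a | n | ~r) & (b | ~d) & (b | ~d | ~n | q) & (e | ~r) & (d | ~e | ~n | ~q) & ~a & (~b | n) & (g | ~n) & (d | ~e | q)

Case b = True:
  (~b | ~n) forces n = False.
  Clause (~b | n) is falsified — contradiction.
Case b = False:
  (b | n) forces n = True.
  (b | w) forces w = True.
  (~n | r | ~w) forces r = True.
  (b | ~d) forces d = False.
  (e | ~r) forces e = True.
  (d | ~e | ~n | ~q) forces q = False.
  Clause (d | ~e | q) is falsified — contradiction.
Both cases fail, so the formula is unsatisfiable.

UNSATISFIABLE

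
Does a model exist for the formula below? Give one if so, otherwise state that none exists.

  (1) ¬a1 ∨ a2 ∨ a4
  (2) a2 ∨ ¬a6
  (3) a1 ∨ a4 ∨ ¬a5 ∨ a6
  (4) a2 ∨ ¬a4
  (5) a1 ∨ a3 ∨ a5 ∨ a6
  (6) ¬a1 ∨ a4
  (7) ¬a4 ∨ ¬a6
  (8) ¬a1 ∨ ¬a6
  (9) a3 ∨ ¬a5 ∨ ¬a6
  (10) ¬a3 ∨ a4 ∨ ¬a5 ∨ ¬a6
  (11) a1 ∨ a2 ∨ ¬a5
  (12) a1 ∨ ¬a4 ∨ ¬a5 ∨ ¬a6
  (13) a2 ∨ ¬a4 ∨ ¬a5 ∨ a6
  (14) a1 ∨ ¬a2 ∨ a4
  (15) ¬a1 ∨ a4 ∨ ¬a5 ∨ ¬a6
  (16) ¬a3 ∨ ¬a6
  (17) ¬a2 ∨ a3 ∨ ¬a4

Set a1 = True.
  then (¬a1 ∨ a4) forces a4 = True.
  then (¬a4 ∨ ¬a6) forces a6 = False.
  then (a2 ∨ ¬a4) forces a2 = True.
  then (¬a2 ∨ a3 ∨ ¬a4) forces a3 = True.
Set a5 = True.
All clauses satisfied.

a1 = True; a2 = True; a3 = True; a4 = True; a5 = True; a6 = False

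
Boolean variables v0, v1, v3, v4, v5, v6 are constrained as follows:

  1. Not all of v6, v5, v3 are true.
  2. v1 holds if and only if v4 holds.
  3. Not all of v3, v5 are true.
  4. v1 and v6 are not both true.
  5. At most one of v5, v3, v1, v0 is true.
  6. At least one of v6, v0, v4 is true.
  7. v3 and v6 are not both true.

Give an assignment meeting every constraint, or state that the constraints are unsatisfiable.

v0 = True; v1 = False; v3 = False; v4 = False; v5 = False; v6 = False

  (1) {v6, v5, v3}: 0/3 true — not all ✓
  (2) v1=F, v4=F — same ✓
  (3) {v3, v5}: 0/2 true — not all ✓
  (4) v1=F, v6=F — not both ✓
  (5) {v5, v3, v1, v0}: 1 true — at most one ✓
  (6) {v6, v0, v4}: 1 true — at least one ✓
  (7) v3=F, v6=F — not both ✓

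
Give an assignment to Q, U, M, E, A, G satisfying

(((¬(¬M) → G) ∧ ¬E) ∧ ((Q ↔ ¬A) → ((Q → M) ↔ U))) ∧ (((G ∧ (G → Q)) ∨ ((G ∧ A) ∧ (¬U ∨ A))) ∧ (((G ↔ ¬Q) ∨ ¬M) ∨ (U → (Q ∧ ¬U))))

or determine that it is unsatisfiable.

Q: True, U: True, M: False, E: False, A: True, G: True

  ((¬(¬M) → G) ∧ ¬E) ∧ ((Q ↔ ¬A) → ((Q → M) ↔ U)) = True
    (¬(¬M) → G) ∧ ¬E = True
      ¬(¬M) → G = True
        ¬(¬M) = False
          ¬M = True
      ¬E = True
    (Q ↔ ¬A) → ((Q → M) ↔ U) = True
      Q ↔ ¬A = False
        ¬A = False
      (Q → M) ↔ U = False
        Q → M = False
  ((G ∧ (G → Q)) ∨ ((G ∧ A) ∧ (¬U ∨ A))) ∧ (((G ↔ ¬Q) ∨ ¬M) ∨ (U → (Q ∧ ¬U))) = True
    (G ∧ (G → Q)) ∨ ((G ∧ A) ∧ (¬U ∨ A)) = True
      G ∧ (G → Q) = True
        G → Q = True
      (G ∧ A) ∧ (¬U ∨ A) = True
        G ∧ A = True
        ¬U ∨ A = True
          ¬U = False
    ((G ↔ ¬Q) ∨ ¬M) ∨ (U → (Q ∧ ¬U)) = True
      (G ↔ ¬Q) ∨ ¬M = True
        G ↔ ¬Q = False
          ¬Q = False
        ¬M = True
      U → (Q ∧ ¬U) = False
        Q ∧ ¬U = False
          ¬U = False
Both conjuncts True, so the formula holds.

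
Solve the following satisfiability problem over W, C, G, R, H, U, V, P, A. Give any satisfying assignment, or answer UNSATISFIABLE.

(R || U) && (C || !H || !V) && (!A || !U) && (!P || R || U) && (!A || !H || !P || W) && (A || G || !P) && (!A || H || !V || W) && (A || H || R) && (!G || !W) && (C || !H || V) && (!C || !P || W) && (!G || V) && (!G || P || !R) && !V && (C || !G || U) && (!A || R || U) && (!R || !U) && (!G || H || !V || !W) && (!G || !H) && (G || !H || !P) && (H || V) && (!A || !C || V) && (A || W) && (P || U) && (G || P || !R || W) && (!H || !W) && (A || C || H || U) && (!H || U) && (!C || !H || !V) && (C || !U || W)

Case V = True:
  Clause (!V) is falsified — contradiction.
Case V = False:
  (!G || V) forces G = False.
  (H || V) forces H = True.
  (C || !H || V) forces C = True.
  (G || !H || !P) forces P = False.
  (!A || !C || V) forces A = False.
  (A || W) forces W = True.
  Clause (!H || !W) is falsified — contradiction.
Both cases fail, so the formula is unsatisfiable.

The formula is unsatisfiable.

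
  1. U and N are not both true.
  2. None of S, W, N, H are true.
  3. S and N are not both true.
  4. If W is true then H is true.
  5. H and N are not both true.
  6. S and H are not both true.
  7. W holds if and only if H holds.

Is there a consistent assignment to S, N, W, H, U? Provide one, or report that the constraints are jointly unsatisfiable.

S=F, N=F, W=F, H=F, U=F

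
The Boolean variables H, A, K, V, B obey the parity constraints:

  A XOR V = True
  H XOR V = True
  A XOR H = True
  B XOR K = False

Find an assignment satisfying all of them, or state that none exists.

The formula is unsatisfiable.

Adding constraints 1, 2, 3 mod 2: every variable appears an even number of times on the left, so the left side is 0.
But the right sides sum to 1 (mod 2). 0 ≠ 1 — the system is inconsistent.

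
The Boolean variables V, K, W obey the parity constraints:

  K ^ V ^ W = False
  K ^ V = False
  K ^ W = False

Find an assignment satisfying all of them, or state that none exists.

V = False, K = False, W = False

K ^ V ^ W = F ^ F ^ F = False ✓
K ^ V = F ^ F = False ✓
K ^ W = F ^ F = False ✓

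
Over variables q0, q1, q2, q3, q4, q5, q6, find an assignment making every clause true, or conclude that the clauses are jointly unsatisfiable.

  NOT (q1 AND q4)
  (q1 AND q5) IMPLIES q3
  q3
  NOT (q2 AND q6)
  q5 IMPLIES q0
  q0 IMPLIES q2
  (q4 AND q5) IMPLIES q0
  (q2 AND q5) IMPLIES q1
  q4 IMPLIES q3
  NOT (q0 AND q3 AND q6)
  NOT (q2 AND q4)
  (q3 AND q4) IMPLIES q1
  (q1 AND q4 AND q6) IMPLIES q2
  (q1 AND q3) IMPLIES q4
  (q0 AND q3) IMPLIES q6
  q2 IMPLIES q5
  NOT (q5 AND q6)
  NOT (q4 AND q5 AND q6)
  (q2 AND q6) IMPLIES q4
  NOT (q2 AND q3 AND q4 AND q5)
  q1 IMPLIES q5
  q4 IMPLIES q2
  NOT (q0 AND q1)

q0: False, q1: False, q2: False, q3: True, q4: False, q5: False, q6: False

Unit clause (q3) forces q3 = True.
Try q0 = True:
  (NOT q0 OR NOT q3 OR q6) forces q6 = True.
  clause (NOT q0 OR NOT q3 OR NOT q6) is falsified — backtrack.
So q0 = False.
  then (q0 OR NOT q5) forces q5 = False.
  then (NOT q1 OR q5) forces q1 = False.
  then (q1 OR NOT q3 OR NOT q4) forces q4 = False.
  then (NOT q2 OR q5) forces q2 = False.
Set q6 = False.
All clauses satisfied.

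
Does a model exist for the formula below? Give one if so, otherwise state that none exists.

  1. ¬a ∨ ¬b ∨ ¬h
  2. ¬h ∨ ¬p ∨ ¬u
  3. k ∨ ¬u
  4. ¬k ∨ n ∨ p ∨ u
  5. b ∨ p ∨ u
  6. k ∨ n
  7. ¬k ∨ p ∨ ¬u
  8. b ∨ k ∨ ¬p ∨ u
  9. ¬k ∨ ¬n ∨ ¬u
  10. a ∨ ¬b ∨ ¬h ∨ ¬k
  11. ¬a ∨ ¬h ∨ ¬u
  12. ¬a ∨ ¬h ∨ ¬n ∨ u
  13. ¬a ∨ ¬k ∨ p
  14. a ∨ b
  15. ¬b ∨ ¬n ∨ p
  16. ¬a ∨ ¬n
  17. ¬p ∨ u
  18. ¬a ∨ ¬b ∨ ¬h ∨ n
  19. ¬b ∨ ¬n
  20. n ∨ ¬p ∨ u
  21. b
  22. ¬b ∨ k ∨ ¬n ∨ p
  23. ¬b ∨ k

Unit clause (b) forces b = True.
In (¬b ∨ k) only k is left, so k = True.
In (¬b ∨ ¬n) only ¬n is left, so n = False.
Try h = True:
  (¬a ∨ ¬b ∨ ¬h) forces a = False.
  clause (a ∨ ¬b ∨ ¬h ∨ ¬k) is falsified — backtrack.
So h = False.
Set a = False.
Try p = False:
  (¬k ∨ n ∨ p ∨ u) forces u = True.
  clause (¬k ∨ p ∨ ¬u) is falsified — backtrack.
So p = True.
  then (¬p ∨ u) forces u = True.
All clauses satisfied.

n = False; k = True; b = True; h = False; a = False; p = True; u = True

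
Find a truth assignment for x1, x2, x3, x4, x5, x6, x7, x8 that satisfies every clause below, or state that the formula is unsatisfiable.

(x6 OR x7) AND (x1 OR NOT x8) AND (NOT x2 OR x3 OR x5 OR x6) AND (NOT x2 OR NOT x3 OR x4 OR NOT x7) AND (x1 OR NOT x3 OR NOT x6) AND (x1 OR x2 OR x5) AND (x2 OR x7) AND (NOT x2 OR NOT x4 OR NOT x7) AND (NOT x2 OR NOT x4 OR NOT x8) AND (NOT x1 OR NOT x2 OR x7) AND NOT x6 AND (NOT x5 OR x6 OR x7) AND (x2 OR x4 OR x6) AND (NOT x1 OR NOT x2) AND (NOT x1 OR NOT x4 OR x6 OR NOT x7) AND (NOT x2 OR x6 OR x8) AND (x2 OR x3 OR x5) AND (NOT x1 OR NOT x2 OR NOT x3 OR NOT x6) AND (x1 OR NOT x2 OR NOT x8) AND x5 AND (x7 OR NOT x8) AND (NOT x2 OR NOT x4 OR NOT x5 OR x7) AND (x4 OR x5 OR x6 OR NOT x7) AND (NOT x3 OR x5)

x1=F; x2=F; x3=F; x4=T; x5=T; x6=F; x7=T; x8=F

Unit clause (NOT x6) forces x6 = False.
Unit clause (x5) forces x5 = True.
In (x6 OR x7) only x7 is left, so x7 = True.
Set x1 = False.
  then (x1 OR NOT x8) forces x8 = False.
  then (NOT x2 OR x6 OR x8) forces x2 = False.
  then (x2 OR x4 OR x6) forces x4 = True.
Set x3 = False.
All clauses satisfied.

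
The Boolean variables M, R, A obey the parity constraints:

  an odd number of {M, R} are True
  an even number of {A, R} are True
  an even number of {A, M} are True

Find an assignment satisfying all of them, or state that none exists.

UNSATISFIABLE

Adding constraints 1, 2, 3 mod 2: every variable appears an even number of times on the left, so the left side is 0.
But the right sides sum to 1 (mod 2). 0 ≠ 1 — the system is inconsistent.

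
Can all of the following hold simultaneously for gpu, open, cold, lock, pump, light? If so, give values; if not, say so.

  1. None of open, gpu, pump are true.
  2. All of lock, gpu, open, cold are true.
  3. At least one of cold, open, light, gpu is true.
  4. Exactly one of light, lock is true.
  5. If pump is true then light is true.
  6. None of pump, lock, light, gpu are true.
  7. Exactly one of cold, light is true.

Case gpu = True:
  Constraint (1) is violated (gpu=T) — contradiction.
Case gpu = False:
  Constraint (2) is violated (gpu=F) — contradiction.
Both cases fail — unsatisfiable.

Unsatisfiable — no assignment works.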